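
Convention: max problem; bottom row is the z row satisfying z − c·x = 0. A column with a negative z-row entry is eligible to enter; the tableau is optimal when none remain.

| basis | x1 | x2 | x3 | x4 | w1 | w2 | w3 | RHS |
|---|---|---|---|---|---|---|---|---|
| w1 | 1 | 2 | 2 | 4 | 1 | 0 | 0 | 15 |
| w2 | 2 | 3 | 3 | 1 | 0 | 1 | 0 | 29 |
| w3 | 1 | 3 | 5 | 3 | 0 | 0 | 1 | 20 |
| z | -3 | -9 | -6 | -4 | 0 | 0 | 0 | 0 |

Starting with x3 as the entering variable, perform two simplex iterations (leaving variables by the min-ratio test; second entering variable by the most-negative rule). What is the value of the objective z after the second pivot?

60

Ratio test on column x3 — row 1: 15/2 = 15/2; row 2: 29/3 = 29/3; row 3: 20/5 = 4. Minimum is 4 at row 3 (w3 leaves); pivot element 5.
Pivot on row 3; the z-row RHS becomes 0 − (-6)·4 = 24.
Next entering variable (most negative z-row entry -27/5): x2.
Ratio test on column x2 — row 1: 7/(4/5) = 35/4; row 2: 17/(6/5) = 85/6; row 3: 4/(3/5) = 20/3. Minimum is 20/3 at row 3 (x3 leaves); pivot element 3/5.
After the second pivot the z-row RHS is 24 − (-27/5)·(20/3) = 60.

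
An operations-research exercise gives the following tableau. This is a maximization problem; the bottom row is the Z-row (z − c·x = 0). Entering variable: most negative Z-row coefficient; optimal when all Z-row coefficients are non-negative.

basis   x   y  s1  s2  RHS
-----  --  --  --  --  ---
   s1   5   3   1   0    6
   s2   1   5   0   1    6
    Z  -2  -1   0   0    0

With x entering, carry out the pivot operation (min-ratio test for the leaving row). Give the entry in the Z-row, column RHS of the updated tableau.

12/5

Ratio test on column x — row 1: 6/5 = 6/5; row 2: 6/1 = 6. Minimum is 6/5 at row 1 (s1 leaves); pivot element 5.
Divide row 1 by 5; eliminate column x from the other rows.
Z-row update in column RHS: 0 − (-2)·(6/5) = 12/5.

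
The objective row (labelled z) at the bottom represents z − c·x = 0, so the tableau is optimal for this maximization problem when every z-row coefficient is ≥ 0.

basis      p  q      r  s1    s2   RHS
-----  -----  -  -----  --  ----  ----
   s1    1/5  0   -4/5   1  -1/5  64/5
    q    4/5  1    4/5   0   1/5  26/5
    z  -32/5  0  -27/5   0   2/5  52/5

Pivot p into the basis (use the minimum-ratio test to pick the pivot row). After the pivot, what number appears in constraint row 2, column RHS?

13/2

Ratio test on column p — row 1: (64/5)/(1/5) = 64; row 2: (26/5)/(4/5) = 13/2. Minimum is 13/2 at row 2 (q leaves); pivot element 4/5.
Divide row 2 by 4/5; eliminate column p from the other rows.
In the new row 2, the RHS entry is the old entry divided by the pivot: (26/5)/(4/5) = 13/2.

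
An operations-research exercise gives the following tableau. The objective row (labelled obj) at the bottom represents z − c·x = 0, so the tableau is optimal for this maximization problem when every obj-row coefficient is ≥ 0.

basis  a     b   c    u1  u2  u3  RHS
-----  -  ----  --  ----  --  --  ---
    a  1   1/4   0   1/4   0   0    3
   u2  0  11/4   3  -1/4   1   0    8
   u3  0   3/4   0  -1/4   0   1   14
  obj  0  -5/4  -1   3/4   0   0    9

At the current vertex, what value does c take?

0

c is not in the basis, so in the current basic feasible solution c = 0.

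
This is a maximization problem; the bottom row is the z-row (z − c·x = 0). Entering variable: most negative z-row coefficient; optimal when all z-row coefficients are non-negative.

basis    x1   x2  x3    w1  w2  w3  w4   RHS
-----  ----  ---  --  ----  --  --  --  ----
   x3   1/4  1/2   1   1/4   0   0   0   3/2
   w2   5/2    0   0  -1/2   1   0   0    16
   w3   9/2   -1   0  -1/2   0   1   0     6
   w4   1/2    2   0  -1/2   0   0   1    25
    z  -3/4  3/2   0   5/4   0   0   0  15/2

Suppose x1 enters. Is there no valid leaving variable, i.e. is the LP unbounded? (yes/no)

Column x1 has positive entries in row(s) 1, 2, 3, 4, so the ratio test bounds it — not unbounded.

no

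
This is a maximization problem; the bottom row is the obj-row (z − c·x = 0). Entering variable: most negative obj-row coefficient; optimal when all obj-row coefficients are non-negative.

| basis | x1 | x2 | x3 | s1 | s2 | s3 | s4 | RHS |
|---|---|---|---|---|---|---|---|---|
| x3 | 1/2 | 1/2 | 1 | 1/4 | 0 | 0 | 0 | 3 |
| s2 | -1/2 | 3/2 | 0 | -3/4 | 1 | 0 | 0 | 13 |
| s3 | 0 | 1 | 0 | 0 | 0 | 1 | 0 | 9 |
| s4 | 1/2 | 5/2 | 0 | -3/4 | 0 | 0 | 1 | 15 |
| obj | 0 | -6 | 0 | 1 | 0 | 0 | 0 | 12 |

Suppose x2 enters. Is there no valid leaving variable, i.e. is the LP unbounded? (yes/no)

no

Column x2 has positive entries in row(s) 1, 2, 3, 4, so the ratio test bounds it — not unbounded.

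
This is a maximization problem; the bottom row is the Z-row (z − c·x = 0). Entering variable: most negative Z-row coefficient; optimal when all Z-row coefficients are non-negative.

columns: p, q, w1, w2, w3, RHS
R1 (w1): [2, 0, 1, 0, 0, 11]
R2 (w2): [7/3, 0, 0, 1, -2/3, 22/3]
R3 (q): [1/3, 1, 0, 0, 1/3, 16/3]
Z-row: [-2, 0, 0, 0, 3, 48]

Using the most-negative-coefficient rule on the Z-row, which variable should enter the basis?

Negative Z-row entries: p: -2.
The most negative is -2 in column p, so p enters.

p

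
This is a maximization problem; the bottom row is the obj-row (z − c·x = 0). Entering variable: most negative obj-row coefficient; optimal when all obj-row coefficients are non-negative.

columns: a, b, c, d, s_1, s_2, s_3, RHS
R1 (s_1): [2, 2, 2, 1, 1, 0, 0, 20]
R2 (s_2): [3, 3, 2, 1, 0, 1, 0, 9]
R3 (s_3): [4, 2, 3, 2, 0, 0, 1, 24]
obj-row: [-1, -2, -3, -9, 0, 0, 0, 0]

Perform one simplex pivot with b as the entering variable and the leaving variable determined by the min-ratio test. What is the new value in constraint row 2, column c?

Ratio test on column b — row 1: 20/2 = 10; row 2: 9/3 = 3; row 3: 24/2 = 12. Minimum is 3 at row 2 (s_2 leaves); pivot element 3.
Divide row 2 by 3; eliminate column b from the other rows.
In the new row 2, the c entry is the old entry divided by the pivot: 2/3 = 2/3.

2/3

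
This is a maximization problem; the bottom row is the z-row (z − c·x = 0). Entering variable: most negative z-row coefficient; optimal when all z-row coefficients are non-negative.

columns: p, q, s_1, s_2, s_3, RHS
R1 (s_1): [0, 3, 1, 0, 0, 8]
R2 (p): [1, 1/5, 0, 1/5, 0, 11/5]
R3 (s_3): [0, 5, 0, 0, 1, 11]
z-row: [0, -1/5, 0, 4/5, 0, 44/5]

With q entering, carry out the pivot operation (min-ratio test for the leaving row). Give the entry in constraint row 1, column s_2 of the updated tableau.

Ratio test on column q — row 1: 8/3 = 8/3; row 2: (11/5)/(1/5) = 11; row 3: 11/5 = 11/5. Minimum is 11/5 at row 3 (s_3 leaves); pivot element 5.
Divide row 3 by 5; eliminate column q from the other rows.
Row 1 update in column s_2: 0 − 3·0 = 0.

0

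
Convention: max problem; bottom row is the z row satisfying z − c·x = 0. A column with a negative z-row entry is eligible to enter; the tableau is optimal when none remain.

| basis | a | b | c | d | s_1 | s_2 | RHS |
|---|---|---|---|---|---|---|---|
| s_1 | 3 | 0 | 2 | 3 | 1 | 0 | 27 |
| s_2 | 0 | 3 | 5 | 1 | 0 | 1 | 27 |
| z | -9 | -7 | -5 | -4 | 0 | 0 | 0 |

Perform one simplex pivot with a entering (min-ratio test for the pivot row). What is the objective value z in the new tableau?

Ratio test on column a — row 1: 27/3 = 9; row 2: entry 0 ≤ 0. Minimum is 9 at row 1 (s_1 leaves); pivot element 3.
Pivot on row 1; the z-row RHS becomes 0 − (-9)·9 = 81.

81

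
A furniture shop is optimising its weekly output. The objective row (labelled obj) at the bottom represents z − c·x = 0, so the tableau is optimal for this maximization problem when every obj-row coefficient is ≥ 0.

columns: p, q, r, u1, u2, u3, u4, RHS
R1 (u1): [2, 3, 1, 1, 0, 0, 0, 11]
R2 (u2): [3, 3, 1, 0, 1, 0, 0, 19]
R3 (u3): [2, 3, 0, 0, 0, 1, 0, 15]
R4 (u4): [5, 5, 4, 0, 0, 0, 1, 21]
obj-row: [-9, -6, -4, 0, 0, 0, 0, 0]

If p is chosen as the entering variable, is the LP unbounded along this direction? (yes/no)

Column p has positive entries in row(s) 1, 2, 3, 4, so the ratio test bounds it — not unbounded.

no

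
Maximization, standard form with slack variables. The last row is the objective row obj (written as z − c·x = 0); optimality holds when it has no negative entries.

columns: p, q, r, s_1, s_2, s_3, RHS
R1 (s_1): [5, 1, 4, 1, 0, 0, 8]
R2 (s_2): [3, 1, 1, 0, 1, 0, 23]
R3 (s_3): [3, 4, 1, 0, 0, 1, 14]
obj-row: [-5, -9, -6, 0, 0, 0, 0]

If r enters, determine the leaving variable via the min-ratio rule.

Column r entries and ratios — s_1: 8/4 = 2; s_2: 23/1 = 23; s_3: 14/1 = 14.
Smallest ratio is 2 in the row of s_1, so s_1 leaves.

s_1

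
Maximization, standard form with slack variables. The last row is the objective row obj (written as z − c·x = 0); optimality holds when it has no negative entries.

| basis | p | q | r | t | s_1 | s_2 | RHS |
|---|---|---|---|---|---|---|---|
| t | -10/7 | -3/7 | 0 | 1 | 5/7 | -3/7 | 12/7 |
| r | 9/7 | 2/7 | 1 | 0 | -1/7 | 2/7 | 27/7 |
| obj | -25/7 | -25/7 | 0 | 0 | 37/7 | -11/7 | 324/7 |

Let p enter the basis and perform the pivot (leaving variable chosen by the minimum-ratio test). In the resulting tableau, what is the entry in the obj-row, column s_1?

44/9

Ratio test on column p — row 1: entry -10/7 ≤ 0; row 2: (27/7)/(9/7) = 3. Minimum is 3 at row 2 (r leaves); pivot element 9/7.
Divide row 2 by 9/7; eliminate column p from the other rows.
obj-row update in column s_1: 37/7 − (-25/7)·(-1/9) = 44/9.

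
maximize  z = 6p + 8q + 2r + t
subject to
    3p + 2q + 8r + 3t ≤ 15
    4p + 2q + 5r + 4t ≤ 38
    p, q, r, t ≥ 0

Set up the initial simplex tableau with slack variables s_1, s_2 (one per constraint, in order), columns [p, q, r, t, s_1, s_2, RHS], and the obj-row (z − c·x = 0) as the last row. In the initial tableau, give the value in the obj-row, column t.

-1

The obj-row carries the negated objective coefficients: the t entry is -1.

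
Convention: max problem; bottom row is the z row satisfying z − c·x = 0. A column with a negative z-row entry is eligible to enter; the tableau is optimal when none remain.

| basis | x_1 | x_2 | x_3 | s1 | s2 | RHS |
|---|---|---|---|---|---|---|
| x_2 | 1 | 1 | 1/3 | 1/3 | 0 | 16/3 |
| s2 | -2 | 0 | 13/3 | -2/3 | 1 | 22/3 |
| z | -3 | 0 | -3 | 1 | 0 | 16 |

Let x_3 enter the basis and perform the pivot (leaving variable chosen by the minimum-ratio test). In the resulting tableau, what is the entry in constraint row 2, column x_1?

-6/13

Ratio test on column x_3 — row 1: (16/3)/(1/3) = 16; row 2: (22/3)/(13/3) = 22/13. Minimum is 22/13 at row 2 (s2 leaves); pivot element 13/3.
Divide row 2 by 13/3; eliminate column x_3 from the other rows.
In the new row 2, the x_1 entry is the old entry divided by the pivot: (-2)/(13/3) = -6/13.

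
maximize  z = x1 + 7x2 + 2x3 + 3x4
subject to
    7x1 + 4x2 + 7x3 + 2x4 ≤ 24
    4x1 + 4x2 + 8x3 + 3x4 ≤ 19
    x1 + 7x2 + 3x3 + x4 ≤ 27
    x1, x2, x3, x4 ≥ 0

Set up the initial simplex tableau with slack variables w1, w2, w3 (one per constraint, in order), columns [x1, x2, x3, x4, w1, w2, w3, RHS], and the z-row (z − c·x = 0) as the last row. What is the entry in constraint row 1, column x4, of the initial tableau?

Constraint 1 has coefficient 2 on x4.

2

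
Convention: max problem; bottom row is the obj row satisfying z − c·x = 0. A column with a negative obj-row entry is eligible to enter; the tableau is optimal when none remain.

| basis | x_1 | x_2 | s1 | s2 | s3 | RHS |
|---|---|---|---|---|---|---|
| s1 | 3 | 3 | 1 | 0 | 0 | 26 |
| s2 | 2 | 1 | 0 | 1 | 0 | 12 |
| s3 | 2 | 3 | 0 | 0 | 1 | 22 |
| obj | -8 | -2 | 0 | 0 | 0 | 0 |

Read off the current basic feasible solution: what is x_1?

x_1 is not in the basis, so in the current basic feasible solution x_1 = 0.

0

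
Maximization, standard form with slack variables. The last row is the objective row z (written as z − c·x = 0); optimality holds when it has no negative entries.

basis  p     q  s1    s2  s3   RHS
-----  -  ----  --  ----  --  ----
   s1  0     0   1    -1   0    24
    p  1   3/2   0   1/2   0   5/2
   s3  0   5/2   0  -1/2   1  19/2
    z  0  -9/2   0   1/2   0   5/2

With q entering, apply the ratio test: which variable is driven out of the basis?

Column q entries and ratios — s1: 0 ≤ 0, skip; p: (5/2)/(3/2) = 5/3; s3: (19/2)/(5/2) = 19/5.
Smallest ratio is 5/3 in the row of p, so p leaves.

p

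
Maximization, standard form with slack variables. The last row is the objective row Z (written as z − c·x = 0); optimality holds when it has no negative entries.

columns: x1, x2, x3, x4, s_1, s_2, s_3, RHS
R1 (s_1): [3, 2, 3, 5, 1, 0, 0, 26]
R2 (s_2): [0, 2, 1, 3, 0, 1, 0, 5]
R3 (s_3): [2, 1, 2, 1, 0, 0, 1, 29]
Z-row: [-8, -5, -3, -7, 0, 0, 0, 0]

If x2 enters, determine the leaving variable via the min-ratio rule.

Column x2 entries and ratios — s_1: 26/2 = 13; s_2: 5/2 = 5/2; s_3: 29/1 = 29.
Smallest ratio is 5/2 in the row of s_2, so s_2 leaves.

s_2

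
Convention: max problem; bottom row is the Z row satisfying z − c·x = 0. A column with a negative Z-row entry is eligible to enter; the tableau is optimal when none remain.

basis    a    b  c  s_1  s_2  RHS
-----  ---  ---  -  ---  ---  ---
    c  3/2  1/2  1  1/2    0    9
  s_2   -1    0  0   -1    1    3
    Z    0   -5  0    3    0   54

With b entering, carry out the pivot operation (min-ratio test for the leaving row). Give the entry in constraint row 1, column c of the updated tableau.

2

Ratio test on column b — row 1: 9/(1/2) = 18; row 2: entry 0 ≤ 0. Minimum is 18 at row 1 (c leaves); pivot element 1/2.
Divide row 1 by 1/2; eliminate column b from the other rows.
In the new row 1, the c entry is the old entry divided by the pivot: 1/(1/2) = 2.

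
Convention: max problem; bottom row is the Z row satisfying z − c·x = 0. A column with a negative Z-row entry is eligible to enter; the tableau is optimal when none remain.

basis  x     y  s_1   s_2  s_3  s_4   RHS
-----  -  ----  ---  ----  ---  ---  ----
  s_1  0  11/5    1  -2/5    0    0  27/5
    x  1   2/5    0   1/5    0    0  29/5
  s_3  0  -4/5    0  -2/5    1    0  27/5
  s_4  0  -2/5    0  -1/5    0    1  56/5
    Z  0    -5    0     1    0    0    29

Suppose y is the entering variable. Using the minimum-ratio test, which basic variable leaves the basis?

s_1

Column y entries and ratios — s_1: (27/5)/(11/5) = 27/11; x: (29/5)/(2/5) = 29/2; s_3: -4/5 ≤ 0, skip; s_4: -2/5 ≤ 0, skip.
Smallest ratio is 27/11 in the row of s_1, so s_1 leaves.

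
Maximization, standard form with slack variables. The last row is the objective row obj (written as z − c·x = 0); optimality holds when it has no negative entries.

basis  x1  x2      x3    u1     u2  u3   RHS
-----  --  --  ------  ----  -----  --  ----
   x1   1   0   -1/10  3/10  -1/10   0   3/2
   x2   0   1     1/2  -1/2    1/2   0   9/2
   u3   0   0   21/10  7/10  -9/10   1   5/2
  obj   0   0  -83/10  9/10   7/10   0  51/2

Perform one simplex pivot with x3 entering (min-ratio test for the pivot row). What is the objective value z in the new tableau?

Ratio test on column x3 — row 1: entry -1/10 ≤ 0; row 2: (9/2)/(1/2) = 9; row 3: (5/2)/(21/10) = 25/21. Minimum is 25/21 at row 3 (u3 leaves); pivot element 21/10.
Pivot on row 3; the obj-row RHS becomes 51/2 − (-83/10)·(25/21) = 743/21.

743/21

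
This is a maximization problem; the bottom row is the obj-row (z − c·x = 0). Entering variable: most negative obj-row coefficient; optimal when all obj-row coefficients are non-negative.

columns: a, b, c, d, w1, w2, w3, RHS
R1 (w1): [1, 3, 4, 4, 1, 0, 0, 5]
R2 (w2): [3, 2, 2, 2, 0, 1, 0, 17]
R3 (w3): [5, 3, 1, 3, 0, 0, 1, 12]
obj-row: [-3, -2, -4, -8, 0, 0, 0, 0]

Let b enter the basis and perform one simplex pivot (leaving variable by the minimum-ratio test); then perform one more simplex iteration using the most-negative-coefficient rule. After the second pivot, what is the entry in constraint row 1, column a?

Ratio test on column b — row 1: 5/3 = 5/3; row 2: 17/2 = 17/2; row 3: 12/3 = 4. Minimum is 5/3 at row 1 (w1 leaves); pivot element 3.
Divide row 1 by 3; eliminate column b from the other rows.
Second iteration: most negative obj-row entry is -16/3 in column d, so d enters.
Ratio test on column d — row 1: (5/3)/(4/3) = 5/4; row 2: entry -2/3 ≤ 0; row 3: entry -1 ≤ 0. Minimum is 5/4 at row 1 (b leaves); pivot element 4/3.
Divide row 1 by 4/3; eliminate column d from the other rows.
After both pivots, the entry at constraint row 1, column a is 1/4.

1/4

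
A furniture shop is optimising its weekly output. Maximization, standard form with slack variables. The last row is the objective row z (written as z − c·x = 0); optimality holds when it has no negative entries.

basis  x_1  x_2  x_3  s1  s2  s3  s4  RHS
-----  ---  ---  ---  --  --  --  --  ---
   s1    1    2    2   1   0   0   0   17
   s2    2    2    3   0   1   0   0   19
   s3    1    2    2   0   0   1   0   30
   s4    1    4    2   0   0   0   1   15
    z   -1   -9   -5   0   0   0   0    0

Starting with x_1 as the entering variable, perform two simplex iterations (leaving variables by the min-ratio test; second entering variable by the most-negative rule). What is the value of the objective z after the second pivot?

145/6

Ratio test on column x_1 — row 1: 17/1 = 17; row 2: 19/2 = 19/2; row 3: 30/1 = 30; row 4: 15/1 = 15. Minimum is 19/2 at row 2 (s2 leaves); pivot element 2.
Pivot on row 2; the z-row RHS becomes 0 − (-1)·(19/2) = 19/2.
Next entering variable (most negative z-row entry -8): x_2.
Ratio test on column x_2 — row 1: (15/2)/1 = 15/2; row 2: (19/2)/1 = 19/2; row 3: (41/2)/1 = 41/2; row 4: (11/2)/3 = 11/6. Minimum is 11/6 at row 4 (s4 leaves); pivot element 3.
After the second pivot the z-row RHS is 19/2 − (-8)·(11/6) = 145/6.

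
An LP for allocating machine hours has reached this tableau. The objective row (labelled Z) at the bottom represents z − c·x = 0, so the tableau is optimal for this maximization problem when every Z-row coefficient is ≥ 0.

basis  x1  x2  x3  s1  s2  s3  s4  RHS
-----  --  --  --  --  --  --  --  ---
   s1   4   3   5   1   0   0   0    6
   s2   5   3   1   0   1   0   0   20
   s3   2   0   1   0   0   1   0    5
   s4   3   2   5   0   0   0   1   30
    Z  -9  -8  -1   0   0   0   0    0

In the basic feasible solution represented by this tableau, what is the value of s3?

5

s3 is basic (row 3); its value is the RHS of that row, 5.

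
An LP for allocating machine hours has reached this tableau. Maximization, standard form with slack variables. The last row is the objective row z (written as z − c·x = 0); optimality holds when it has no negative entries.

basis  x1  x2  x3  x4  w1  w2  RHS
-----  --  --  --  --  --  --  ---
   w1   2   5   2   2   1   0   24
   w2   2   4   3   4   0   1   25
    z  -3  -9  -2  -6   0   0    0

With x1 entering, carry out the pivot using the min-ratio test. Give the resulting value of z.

Ratio test on column x1 — row 1: 24/2 = 12; row 2: 25/2 = 25/2. Minimum is 12 at row 1 (w1 leaves); pivot element 2.
Pivot on row 1; the z-row RHS becomes 0 − (-3)·12 = 36.

36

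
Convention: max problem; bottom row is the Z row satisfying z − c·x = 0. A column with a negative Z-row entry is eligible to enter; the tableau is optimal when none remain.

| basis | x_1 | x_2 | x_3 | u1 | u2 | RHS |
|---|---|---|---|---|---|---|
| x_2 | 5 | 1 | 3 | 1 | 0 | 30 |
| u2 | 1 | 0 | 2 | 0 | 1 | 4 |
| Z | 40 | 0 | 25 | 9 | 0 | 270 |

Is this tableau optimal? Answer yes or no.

Every Z-row coefficient is ≥ 0, so the tableau is optimal.

yes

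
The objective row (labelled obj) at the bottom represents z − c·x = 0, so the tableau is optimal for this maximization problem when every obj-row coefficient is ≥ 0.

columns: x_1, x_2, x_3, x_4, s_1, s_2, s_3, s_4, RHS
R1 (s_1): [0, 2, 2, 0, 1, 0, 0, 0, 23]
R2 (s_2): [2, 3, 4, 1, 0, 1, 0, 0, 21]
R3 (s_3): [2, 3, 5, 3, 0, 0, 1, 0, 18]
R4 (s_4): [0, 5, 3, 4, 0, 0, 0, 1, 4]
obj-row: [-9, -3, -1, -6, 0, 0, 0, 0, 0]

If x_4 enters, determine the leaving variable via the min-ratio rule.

Column x_4 entries and ratios — s_1: 0 ≤ 0, skip; s_2: 21/1 = 21; s_3: 18/3 = 6; s_4: 4/4 = 1.
Smallest ratio is 1 in the row of s_4, so s_4 leaves.

s_4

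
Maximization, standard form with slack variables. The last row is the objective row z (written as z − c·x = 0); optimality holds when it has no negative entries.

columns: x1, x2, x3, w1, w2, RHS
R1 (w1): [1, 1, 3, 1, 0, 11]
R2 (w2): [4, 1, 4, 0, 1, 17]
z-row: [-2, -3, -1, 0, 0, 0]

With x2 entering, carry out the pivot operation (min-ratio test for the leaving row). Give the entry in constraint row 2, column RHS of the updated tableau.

6

Ratio test on column x2 — row 1: 11/1 = 11; row 2: 17/1 = 17. Minimum is 11 at row 1 (w1 leaves); pivot element 1.
Divide row 1 by 1; eliminate column x2 from the other rows.
Row 2 update in column RHS: 17 − 1·11 = 6.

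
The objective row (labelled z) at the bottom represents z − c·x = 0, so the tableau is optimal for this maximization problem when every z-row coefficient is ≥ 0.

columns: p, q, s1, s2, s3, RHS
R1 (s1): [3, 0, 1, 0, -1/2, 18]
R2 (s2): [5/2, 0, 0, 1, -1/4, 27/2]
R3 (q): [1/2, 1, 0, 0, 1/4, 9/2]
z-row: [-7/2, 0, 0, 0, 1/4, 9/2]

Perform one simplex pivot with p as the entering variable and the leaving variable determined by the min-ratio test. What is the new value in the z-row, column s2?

Ratio test on column p — row 1: 18/3 = 6; row 2: (27/2)/(5/2) = 27/5; row 3: (9/2)/(1/2) = 9. Minimum is 27/5 at row 2 (s2 leaves); pivot element 5/2.
Divide row 2 by 5/2; eliminate column p from the other rows.
z-row update in column s2: 0 − (-7/2)·(2/5) = 7/5.

7/5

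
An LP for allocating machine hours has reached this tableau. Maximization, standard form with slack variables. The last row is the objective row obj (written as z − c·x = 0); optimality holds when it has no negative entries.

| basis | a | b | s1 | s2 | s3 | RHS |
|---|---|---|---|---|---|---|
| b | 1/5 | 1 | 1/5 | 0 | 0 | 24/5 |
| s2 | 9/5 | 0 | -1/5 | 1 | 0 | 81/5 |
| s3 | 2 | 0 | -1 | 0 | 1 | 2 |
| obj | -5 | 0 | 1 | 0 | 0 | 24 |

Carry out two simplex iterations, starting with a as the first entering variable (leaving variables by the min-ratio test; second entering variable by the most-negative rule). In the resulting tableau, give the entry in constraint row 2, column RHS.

Ratio test on column a — row 1: (24/5)/(1/5) = 24; row 2: (81/5)/(9/5) = 9; row 3: 2/2 = 1. Minimum is 1 at row 3 (s3 leaves); pivot element 2.
Divide row 3 by 2; eliminate column a from the other rows.
Second iteration: most negative obj-row entry is -3/2 in column s1, so s1 enters.
Ratio test on column s1 — row 1: (23/5)/(3/10) = 46/3; row 2: (72/5)/(7/10) = 144/7; row 3: entry -1/2 ≤ 0. Minimum is 46/3 at row 1 (b leaves); pivot element 3/10.
Divide row 1 by 3/10; eliminate column s1 from the other rows.
After both pivots, the entry at constraint row 2, column RHS is 11/3.

11/3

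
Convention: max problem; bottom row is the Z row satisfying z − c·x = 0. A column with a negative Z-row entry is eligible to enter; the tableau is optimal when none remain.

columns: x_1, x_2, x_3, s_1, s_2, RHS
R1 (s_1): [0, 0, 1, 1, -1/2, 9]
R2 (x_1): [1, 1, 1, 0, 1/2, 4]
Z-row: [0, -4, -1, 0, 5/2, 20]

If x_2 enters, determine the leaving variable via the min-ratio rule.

x_1

Column x_2 entries and ratios — s_1: 0 ≤ 0, skip; x_1: 4/1 = 4.
Smallest ratio is 4 in the row of x_1, so x_1 leaves.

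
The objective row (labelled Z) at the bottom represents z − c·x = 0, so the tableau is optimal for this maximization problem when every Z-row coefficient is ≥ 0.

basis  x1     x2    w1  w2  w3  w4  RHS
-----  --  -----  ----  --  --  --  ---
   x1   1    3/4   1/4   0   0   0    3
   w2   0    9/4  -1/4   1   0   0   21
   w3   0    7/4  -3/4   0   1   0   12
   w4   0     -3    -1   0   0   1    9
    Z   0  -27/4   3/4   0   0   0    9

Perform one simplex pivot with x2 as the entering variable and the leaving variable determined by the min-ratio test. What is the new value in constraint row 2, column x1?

Ratio test on column x2 — row 1: 3/(3/4) = 4; row 2: 21/(9/4) = 28/3; row 3: 12/(7/4) = 48/7; row 4: entry -3 ≤ 0. Minimum is 4 at row 1 (x1 leaves); pivot element 3/4.
Divide row 1 by 3/4; eliminate column x2 from the other rows.
Row 2 update in column x1: 0 − (9/4)·(4/3) = -3.

-3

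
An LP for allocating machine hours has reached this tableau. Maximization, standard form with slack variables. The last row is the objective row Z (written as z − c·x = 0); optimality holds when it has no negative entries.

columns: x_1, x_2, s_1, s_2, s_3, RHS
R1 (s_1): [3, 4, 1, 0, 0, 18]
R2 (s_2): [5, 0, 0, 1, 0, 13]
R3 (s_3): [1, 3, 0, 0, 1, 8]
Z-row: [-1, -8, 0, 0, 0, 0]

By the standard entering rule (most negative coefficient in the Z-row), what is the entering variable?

Negative Z-row entries: x_1: -1, x_2: -8.
The most negative is -8 in column x_2, so x_2 enters.

x_2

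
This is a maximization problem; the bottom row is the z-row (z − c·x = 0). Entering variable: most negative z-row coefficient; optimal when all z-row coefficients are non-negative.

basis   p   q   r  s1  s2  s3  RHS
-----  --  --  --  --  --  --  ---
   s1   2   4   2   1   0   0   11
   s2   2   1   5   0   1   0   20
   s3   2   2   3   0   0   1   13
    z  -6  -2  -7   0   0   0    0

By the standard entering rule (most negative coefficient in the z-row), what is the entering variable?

Negative z-row entries: p: -6, q: -2, r: -7.
The most negative is -7 in column r, so r enters.

r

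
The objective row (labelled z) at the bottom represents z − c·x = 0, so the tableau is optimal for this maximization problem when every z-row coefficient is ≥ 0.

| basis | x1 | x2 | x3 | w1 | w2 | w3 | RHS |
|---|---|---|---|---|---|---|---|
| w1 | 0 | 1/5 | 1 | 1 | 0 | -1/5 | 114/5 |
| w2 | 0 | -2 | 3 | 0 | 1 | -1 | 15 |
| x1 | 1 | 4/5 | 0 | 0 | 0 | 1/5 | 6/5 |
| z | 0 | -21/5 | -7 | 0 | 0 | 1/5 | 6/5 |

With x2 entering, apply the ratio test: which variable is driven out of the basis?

x1

Column x2 entries and ratios — w1: (114/5)/(1/5) = 114; w2: -2 ≤ 0, skip; x1: (6/5)/(4/5) = 3/2.
Smallest ratio is 3/2 in the row of x1, so x1 leaves.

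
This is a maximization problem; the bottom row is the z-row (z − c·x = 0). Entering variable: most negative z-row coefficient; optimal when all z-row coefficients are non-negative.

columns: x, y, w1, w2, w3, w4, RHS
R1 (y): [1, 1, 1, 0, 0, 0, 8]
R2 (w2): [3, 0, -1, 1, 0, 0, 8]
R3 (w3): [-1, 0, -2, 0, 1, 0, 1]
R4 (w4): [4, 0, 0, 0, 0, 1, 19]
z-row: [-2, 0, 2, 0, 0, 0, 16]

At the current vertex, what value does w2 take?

w2 is basic (row 2); its value is the RHS of that row, 8.

8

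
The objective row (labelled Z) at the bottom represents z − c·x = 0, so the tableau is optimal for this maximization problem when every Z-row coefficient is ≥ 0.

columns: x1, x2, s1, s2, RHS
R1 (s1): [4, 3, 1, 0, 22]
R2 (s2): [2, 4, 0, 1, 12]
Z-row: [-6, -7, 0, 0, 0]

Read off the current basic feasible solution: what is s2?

s2 is basic (row 2); its value is the RHS of that row, 12.

12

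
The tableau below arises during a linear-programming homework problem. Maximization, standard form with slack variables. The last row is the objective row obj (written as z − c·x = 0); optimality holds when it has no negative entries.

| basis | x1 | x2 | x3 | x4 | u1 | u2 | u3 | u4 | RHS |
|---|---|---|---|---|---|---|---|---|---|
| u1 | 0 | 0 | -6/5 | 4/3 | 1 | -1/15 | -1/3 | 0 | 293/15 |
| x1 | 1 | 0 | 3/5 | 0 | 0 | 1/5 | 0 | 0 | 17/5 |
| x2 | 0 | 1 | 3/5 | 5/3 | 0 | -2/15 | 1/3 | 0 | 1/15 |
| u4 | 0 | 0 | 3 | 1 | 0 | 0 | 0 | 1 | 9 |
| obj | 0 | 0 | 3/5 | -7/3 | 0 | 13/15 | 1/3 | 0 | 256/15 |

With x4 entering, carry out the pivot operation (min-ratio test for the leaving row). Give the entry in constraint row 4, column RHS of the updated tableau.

Ratio test on column x4 — row 1: (293/15)/(4/3) = 293/20; row 2: entry 0 ≤ 0; row 3: (1/15)/(5/3) = 1/25; row 4: 9/1 = 9. Minimum is 1/25 at row 3 (x2 leaves); pivot element 5/3.
Divide row 3 by 5/3; eliminate column x4 from the other rows.
Row 4 update in column RHS: 9 − 1·(1/25) = 224/25.

224/25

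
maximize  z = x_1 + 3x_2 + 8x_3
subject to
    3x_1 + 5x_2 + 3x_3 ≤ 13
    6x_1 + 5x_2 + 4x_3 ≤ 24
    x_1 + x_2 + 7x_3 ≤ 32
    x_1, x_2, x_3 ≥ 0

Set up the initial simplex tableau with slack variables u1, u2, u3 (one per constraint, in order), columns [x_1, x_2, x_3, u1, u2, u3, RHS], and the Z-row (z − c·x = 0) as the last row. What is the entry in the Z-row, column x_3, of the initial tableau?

The Z-row carries the negated objective coefficients: the x_3 entry is -8.

-8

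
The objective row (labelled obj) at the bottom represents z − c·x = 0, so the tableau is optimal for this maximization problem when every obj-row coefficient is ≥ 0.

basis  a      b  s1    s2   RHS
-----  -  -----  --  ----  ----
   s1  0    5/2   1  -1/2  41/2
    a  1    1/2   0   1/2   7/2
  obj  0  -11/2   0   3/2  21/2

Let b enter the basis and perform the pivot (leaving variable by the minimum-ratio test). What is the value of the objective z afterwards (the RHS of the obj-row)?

49

Ratio test on column b — row 1: (41/2)/(5/2) = 41/5; row 2: (7/2)/(1/2) = 7. Minimum is 7 at row 2 (a leaves); pivot element 1/2.
Pivot on row 2; the obj-row RHS becomes 21/2 − (-11/2)·7 = 49.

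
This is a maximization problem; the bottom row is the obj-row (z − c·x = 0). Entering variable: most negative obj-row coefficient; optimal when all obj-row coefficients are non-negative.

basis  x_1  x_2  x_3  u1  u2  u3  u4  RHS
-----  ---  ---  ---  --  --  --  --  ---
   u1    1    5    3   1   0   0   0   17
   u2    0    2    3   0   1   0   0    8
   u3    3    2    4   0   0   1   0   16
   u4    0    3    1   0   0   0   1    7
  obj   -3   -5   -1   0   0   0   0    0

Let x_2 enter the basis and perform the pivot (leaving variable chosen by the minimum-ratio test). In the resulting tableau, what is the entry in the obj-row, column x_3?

2/3

Ratio test on column x_2 — row 1: 17/5 = 17/5; row 2: 8/2 = 4; row 3: 16/2 = 8; row 4: 7/3 = 7/3. Minimum is 7/3 at row 4 (u4 leaves); pivot element 3.
Divide row 4 by 3; eliminate column x_2 from the other rows.
obj-row update in column x_3: -1 − (-5)·(1/3) = 2/3.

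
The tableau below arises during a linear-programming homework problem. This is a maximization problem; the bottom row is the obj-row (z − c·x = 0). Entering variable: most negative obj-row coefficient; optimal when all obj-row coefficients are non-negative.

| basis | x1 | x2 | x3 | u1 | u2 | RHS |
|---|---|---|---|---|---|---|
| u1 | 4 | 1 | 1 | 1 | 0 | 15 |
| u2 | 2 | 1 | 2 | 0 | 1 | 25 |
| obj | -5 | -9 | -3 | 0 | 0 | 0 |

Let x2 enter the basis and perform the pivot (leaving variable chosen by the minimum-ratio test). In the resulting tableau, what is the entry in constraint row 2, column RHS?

Ratio test on column x2 — row 1: 15/1 = 15; row 2: 25/1 = 25. Minimum is 15 at row 1 (u1 leaves); pivot element 1.
Divide row 1 by 1; eliminate column x2 from the other rows.
Row 2 update in column RHS: 25 − 1·15 = 10.

10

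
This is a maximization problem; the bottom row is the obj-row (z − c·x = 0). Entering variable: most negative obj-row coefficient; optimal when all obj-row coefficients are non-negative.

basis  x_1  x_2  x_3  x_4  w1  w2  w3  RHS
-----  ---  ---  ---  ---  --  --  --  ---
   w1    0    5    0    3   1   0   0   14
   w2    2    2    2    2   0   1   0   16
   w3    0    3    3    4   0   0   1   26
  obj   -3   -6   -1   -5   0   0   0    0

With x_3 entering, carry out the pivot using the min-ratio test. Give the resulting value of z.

8

Ratio test on column x_3 — row 1: entry 0 ≤ 0; row 2: 16/2 = 8; row 3: 26/3 = 26/3. Minimum is 8 at row 2 (w2 leaves); pivot element 2.
Pivot on row 2; the obj-row RHS becomes 0 − (-1)·8 = 8.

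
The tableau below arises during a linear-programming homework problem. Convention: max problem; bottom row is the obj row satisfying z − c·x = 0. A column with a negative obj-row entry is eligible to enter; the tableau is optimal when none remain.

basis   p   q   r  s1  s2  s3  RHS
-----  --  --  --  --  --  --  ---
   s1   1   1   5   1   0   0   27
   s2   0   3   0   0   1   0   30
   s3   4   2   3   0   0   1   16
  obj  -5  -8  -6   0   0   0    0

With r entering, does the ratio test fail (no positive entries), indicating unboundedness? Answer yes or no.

Column r has positive entries in row(s) 1, 3, so the ratio test bounds it — not unbounded.

no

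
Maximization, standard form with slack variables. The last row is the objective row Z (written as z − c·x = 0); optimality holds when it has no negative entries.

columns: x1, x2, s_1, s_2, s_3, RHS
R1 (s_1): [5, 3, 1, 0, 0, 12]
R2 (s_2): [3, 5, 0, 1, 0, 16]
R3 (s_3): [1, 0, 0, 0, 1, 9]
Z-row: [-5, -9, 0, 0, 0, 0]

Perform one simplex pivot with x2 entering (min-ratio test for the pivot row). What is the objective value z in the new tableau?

144/5

Ratio test on column x2 — row 1: 12/3 = 4; row 2: 16/5 = 16/5; row 3: entry 0 ≤ 0. Minimum is 16/5 at row 2 (s_2 leaves); pivot element 5.
Pivot on row 2; the Z-row RHS becomes 0 − (-9)·(16/5) = 144/5.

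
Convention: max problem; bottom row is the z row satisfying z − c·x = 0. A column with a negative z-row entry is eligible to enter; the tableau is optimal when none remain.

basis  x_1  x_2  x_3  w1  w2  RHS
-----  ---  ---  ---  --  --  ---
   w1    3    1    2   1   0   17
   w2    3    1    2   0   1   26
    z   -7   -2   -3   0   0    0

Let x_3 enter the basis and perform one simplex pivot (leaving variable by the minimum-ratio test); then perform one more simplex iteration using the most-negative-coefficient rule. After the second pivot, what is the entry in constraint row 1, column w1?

Ratio test on column x_3 — row 1: 17/2 = 17/2; row 2: 26/2 = 13. Minimum is 17/2 at row 1 (w1 leaves); pivot element 2.
Divide row 1 by 2; eliminate column x_3 from the other rows.
Second iteration: most negative z-row entry is -5/2 in column x_1, so x_1 enters.
Ratio test on column x_1 — row 1: (17/2)/(3/2) = 17/3; row 2: entry 0 ≤ 0. Minimum is 17/3 at row 1 (x_3 leaves); pivot element 3/2.
Divide row 1 by 3/2; eliminate column x_1 from the other rows.
After both pivots, the entry at constraint row 1, column w1 is 1/3.

1/3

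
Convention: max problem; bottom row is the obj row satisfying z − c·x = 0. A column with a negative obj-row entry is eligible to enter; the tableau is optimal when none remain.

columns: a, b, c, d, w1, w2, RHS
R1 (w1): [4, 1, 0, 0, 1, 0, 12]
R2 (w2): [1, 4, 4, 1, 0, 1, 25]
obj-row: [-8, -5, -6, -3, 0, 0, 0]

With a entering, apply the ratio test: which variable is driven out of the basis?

Column a entries and ratios — w1: 12/4 = 3; w2: 25/1 = 25.
Smallest ratio is 3 in the row of w1, so w1 leaves.

w1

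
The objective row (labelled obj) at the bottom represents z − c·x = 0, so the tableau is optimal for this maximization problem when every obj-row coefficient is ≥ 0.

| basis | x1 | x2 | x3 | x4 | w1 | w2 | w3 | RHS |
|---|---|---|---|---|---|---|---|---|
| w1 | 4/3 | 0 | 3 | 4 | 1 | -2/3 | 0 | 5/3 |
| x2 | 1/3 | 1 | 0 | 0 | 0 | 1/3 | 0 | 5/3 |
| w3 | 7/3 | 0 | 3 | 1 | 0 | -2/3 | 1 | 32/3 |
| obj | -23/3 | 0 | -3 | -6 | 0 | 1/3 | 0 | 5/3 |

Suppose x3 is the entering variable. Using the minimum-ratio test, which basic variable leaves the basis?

Column x3 entries and ratios — w1: (5/3)/3 = 5/9; x2: 0 ≤ 0, skip; w3: (32/3)/3 = 32/9.
Smallest ratio is 5/9 in the row of w1, so w1 leaves.

w1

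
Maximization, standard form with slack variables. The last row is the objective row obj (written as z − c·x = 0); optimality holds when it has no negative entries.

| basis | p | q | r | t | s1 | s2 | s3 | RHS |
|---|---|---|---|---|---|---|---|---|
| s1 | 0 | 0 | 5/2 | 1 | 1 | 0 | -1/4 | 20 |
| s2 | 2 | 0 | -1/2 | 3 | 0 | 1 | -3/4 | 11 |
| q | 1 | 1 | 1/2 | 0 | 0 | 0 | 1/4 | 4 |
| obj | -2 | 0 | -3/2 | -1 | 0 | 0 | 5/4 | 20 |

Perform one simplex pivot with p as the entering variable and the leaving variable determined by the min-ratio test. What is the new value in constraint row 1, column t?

Ratio test on column p — row 1: entry 0 ≤ 0; row 2: 11/2 = 11/2; row 3: 4/1 = 4. Minimum is 4 at row 3 (q leaves); pivot element 1.
Divide row 3 by 1; eliminate column p from the other rows.
Row 1 update in column t: 1 − 0·0 = 1.

1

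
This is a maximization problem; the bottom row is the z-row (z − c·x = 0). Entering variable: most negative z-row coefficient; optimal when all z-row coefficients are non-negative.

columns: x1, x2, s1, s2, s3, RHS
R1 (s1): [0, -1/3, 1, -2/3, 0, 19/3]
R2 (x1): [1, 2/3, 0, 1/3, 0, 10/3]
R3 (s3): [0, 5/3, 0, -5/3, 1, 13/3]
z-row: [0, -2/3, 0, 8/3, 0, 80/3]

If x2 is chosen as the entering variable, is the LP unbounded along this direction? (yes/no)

Column x2 has positive entries in row(s) 2, 3, so the ratio test bounds it — not unbounded.

no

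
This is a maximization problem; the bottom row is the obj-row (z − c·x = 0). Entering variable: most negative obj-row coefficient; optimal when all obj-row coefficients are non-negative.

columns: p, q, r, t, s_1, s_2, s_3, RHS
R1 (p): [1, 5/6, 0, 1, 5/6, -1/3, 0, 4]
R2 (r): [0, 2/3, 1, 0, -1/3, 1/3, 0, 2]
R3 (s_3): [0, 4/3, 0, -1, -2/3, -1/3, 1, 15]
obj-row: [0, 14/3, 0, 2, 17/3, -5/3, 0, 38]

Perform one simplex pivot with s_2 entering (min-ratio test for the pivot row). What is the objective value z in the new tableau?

Ratio test on column s_2 — row 1: entry -1/3 ≤ 0; row 2: 2/(1/3) = 6; row 3: entry -1/3 ≤ 0. Minimum is 6 at row 2 (r leaves); pivot element 1/3.
Pivot on row 2; the obj-row RHS becomes 38 − (-5/3)·6 = 48.

48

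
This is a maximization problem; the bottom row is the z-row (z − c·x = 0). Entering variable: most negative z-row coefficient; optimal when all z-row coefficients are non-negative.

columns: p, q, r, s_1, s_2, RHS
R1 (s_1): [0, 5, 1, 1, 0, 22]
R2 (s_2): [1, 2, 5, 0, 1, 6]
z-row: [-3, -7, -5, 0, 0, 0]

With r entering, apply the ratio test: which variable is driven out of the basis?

s_2

Column r entries and ratios — s_1: 22/1 = 22; s_2: 6/5 = 6/5.
Smallest ratio is 6/5 in the row of s_2, so s_2 leaves.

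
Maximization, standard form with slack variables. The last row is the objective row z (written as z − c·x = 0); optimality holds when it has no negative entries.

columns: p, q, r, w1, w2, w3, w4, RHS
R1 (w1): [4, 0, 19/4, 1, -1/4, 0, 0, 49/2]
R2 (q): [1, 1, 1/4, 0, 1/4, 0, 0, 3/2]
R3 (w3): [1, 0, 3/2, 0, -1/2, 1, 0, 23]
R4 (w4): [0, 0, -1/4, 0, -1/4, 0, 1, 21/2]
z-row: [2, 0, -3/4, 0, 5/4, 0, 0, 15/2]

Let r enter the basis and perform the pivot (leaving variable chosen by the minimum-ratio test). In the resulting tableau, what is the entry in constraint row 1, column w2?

Ratio test on column r — row 1: (49/2)/(19/4) = 98/19; row 2: (3/2)/(1/4) = 6; row 3: 23/(3/2) = 46/3; row 4: entry -1/4 ≤ 0. Minimum is 98/19 at row 1 (w1 leaves); pivot element 19/4.
Divide row 1 by 19/4; eliminate column r from the other rows.
In the new row 1, the w2 entry is the old entry divided by the pivot: (-1/4)/(19/4) = -1/19.

-1/19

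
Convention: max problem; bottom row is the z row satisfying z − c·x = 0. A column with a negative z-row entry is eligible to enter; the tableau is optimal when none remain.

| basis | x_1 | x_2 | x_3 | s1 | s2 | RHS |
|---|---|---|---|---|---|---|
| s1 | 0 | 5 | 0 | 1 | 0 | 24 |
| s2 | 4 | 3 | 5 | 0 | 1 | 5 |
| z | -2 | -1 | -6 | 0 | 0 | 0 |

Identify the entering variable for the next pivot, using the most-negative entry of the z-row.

x_3

Negative z-row entries: x_1: -2, x_2: -1, x_3: -6.
The most negative is -6 in column x_3, so x_3 enters.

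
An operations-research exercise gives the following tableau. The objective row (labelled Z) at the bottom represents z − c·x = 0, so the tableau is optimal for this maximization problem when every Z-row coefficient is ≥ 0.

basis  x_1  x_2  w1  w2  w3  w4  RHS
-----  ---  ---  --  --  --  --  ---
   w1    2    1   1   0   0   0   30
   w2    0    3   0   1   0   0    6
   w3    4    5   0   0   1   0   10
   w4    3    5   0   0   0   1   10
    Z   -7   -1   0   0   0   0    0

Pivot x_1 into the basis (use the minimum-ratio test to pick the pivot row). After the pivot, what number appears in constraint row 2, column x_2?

Ratio test on column x_1 — row 1: 30/2 = 15; row 2: entry 0 ≤ 0; row 3: 10/4 = 5/2; row 4: 10/3 = 10/3. Minimum is 5/2 at row 3 (w3 leaves); pivot element 4.
Divide row 3 by 4; eliminate column x_1 from the other rows.
Row 2 update in column x_2: 3 − 0·(5/4) = 3.

3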